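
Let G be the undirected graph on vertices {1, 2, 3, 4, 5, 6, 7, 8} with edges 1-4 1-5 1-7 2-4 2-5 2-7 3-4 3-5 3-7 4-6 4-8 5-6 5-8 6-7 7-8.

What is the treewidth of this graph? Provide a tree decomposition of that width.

Treewidth 3.
One such decomposition:
Bags: B1 = {4, 5, 7, 8}  B2 = {4, 5, 6, 7}  B3 = {1, 4, 5, 7}  B4 = {3, 4, 5, 7}  B5 = {2, 4, 5, 7}
Tree: B1–B2, B2–B3, B3–B4, B4–B5

Each bag holds 4 vertices, so the decomposition has width 3, which upper-bounds the treewidth. For the lower bound: the 4 vertex sets {7,8}, {5,6}, {4}, {1} are disjoint, each induces a connected subgraph, and every pair is joined by at least one edge of G. Contracting each set to a single vertex therefore yields K_{4} as a minor, and since treewidth is minor-monotone, tw(G) ≥ tw(K_{4}) = 3. Therefore the treewidth is 3.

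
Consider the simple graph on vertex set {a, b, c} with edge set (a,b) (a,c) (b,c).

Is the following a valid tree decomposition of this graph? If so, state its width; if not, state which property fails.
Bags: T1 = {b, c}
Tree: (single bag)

No — vertex a appears in no bag.

A tree decomposition must satisfy three properties: every vertex lies in some bag; for every edge, both endpoints lie together in some bag; and for every vertex, the bags containing it form a connected subtree. Here vertex a appears in no bag, so the decomposition is invalid.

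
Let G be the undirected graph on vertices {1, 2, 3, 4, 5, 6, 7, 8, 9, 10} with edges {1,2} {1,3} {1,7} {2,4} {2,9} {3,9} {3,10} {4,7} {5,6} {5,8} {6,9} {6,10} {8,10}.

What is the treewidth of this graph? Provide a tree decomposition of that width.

Every bag has size at most 3, so the width is 3 − 1 = 2 and tw(G) ≤ 2. Since 8–5–6–10–8 is a cycle in G, G is not acyclic. Forests are exactly the graphs of treewidth ≤ 1, so tw(G) ≥ 2. Combining the bounds, tw(G) = 2.

Treewidth 2.
One such decomposition:
Bags: B1 = {5, 8, 10}  B2 = {5, 6, 10}  B3 = {3, 6, 10}  B4 = {3, 6, 9}  B5 = {1, 3, 9}  B6 = {1, 2, 9}  B7 = {1, 2, 7}  B8 = {2, 4, 7}
Tree: B1–B2, B2–B3, B3–B4, B4–B5, B5–B6, B6–B7, B7–B8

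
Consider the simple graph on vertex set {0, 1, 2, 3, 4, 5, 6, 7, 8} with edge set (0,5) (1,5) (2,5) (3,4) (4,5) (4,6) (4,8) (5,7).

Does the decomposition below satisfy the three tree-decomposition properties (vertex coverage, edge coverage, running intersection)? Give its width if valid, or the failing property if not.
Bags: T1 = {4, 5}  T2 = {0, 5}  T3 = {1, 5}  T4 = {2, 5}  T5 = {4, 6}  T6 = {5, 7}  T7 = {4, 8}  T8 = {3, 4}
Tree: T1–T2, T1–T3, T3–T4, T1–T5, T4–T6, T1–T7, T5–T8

Checking the three conditions: (i) the bags cover all of {0, 1, 2, 3, 4, 5, 6, 7, 8}; (ii) for each edge, some bag contains both endpoints; (iii) the bags containing any fixed vertex form a subtree. All hold, so the decomposition is valid with width 2 − 1 = 1.

Yes; width 1.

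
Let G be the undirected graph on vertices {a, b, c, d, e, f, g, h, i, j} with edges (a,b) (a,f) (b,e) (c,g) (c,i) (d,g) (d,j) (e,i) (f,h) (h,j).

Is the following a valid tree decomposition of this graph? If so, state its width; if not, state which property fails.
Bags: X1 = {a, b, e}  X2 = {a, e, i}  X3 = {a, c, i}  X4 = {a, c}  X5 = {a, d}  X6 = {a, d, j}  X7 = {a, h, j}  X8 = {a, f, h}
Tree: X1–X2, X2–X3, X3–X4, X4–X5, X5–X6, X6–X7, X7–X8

A tree decomposition must satisfy three properties: every vertex lies in some bag; for every edge, both endpoints lie together in some bag; and for every vertex, the bags containing it form a connected subtree. Here vertex g appears in no bag, so the decomposition is invalid.

No — vertex g appears in no bag.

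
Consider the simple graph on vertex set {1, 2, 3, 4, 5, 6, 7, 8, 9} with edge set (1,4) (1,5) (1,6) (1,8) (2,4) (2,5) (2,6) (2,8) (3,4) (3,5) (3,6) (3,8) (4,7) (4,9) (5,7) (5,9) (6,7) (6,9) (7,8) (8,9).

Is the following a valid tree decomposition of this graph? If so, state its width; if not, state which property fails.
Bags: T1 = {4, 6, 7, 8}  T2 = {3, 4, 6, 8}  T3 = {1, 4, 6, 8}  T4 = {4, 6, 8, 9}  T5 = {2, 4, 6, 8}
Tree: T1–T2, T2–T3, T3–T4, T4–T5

No — vertex 5 appears in no bag.

A tree decomposition must satisfy three properties: every vertex lies in some bag; for every edge, both endpoints lie together in some bag; and for every vertex, the bags containing it form a connected subtree. Here vertex 5 appears in no bag, so the decomposition is invalid.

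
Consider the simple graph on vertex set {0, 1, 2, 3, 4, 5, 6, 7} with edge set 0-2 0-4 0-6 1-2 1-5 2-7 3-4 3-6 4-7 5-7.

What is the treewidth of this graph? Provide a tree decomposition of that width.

Treewidth 2.
Bags: B1 = {3, 4, 6}  B2 = {0, 4, 6}  B3 = {0, 4, 7}  B4 = {0, 2, 7}  B5 = {2, 5, 7}  B6 = {1, 2, 5}
Tree: B1–B2, B2–B3, B3–B4, B4–B5, B5–B6

Each bag holds 3 vertices, so the decomposition has width 2, which upper-bounds the treewidth. The edges 3–6–0–4–3 form a cycle, so G is not a tree and its treewidth is at least 2. The upper and lower bounds meet at 2, so that is the treewidth.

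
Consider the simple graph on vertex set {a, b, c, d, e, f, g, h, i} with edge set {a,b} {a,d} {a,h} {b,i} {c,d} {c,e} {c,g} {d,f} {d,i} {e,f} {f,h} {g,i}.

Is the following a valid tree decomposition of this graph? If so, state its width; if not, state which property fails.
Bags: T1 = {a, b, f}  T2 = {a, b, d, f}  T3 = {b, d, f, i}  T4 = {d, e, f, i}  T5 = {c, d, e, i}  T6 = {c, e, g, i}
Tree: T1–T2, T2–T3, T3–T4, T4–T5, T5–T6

A tree decomposition must satisfy three properties: every vertex lies in some bag; for every edge, both endpoints lie together in some bag; and for every vertex, the bags containing it form a connected subtree. Here vertex h appears in no bag, so the decomposition is invalid.

No — vertex h appears in no bag.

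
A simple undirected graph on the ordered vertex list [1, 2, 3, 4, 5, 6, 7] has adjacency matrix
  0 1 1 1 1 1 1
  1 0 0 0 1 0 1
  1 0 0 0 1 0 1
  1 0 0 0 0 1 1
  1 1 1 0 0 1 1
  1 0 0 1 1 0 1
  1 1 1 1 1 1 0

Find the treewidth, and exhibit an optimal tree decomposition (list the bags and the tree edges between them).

Every bag has size at most 4, so the width is 4 − 1 = 3 and tw(G) ≤ 3. Conversely, {1, 4, 6, 7} is a clique of size 4, and the vertices of any clique must share a bag in every tree decomposition; so some bag has ≥ 4 vertices and tw(G) ≥ 3. The upper and lower bounds meet at 3, so that is the treewidth.

Treewidth 3.
One optimal decomposition is:
Bags: B1 = {1, 5, 6, 7}  B2 = {1, 2, 5, 7}  B3 = {1, 3, 5, 7}  B4 = {1, 4, 6, 7}
Tree: B1–B2, B1–B3, B1–B4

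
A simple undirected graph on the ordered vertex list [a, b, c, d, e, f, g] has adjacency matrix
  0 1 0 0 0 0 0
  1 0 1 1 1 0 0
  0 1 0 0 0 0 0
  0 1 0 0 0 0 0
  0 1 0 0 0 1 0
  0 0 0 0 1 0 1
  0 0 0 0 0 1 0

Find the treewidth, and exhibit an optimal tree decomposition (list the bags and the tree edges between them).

Treewidth 1.
One optimal decomposition is:
Bags: B1 = {a, b}  B2 = {b, e}  B3 = {e, f}  B4 = {b, d}  B5 = {b, c}  B6 = {f, g}
Tree: B1–B2, B2–B3, B1–B4, B1–B5, B3–B6

Every bag has size at most 2, so the width is 2 − 1 = 1 and tw(G) ≤ 1. Since G has at least one edge (e.g. a–b), it is not an edgeless graph, so tw(G) ≥ 1. Hence tw(G) = 1 exactly.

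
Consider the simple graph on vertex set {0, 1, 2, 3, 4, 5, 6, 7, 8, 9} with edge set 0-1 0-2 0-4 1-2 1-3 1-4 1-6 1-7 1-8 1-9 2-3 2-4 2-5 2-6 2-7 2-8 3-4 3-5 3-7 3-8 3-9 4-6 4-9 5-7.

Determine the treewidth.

3

A width-3 tree decomposition is:
Bags: B1 = {1, 2, 3, 7}  B2 = {1, 2, 3, 4}  B3 = {1, 3, 4, 9}  B4 = {2, 3, 5, 7}  B5 = {1, 2, 4, 6}  B6 = {0, 1, 2, 4}  B7 = {1, 2, 3, 8}
Tree: B1–B2, B2–B3, B1–B4, B2–B5, B2–B6, B1–B7
Every bag has size at most 4, so the width is 4 − 1 = 3 and tw(G) ≤ 3. Conversely, {1, 3, 4, 9} is a clique of size 4, and the vertices of any clique must share a bag in every tree decomposition; so some bag has ≥ 4 vertices and tw(G) ≥ 3. The upper and lower bounds meet at 3, so that is the treewidth.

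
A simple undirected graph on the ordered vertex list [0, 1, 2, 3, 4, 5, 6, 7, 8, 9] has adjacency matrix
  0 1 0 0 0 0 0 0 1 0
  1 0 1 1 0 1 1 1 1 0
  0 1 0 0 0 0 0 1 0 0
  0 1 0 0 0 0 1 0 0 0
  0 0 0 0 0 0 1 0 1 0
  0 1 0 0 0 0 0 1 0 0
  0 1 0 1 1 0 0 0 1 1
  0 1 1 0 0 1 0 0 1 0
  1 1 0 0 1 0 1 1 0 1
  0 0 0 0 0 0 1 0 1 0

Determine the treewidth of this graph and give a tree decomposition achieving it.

Each bag holds 3 vertices, so the decomposition has width 2, which upper-bounds the treewidth. Conversely, {0, 1, 8} is a clique of size 3, and the vertices of any clique must share a bag in every tree decomposition; so some bag has ≥ 3 vertices and tw(G) ≥ 2. Combining the bounds, tw(G) = 2.

Treewidth 2.
One such decomposition:
Bags: B1 = {1, 6, 8}  B2 = {1, 7, 8}  B3 = {4, 6, 8}  B4 = {0, 1, 8}  B5 = {1, 3, 6}  B6 = {1, 2, 7}  B7 = {1, 5, 7}  B8 = {6, 8, 9}
Tree: B1–B2, B1–B3, B1–B4, B1–B5, B2–B6, B6–B7, B1–B8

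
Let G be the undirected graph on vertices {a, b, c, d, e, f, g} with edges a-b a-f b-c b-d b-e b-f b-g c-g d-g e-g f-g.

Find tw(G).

2

A width-2 tree decomposition is:
Bags: B1 = {a, b, f}  B2 = {b, f, g}  B3 = {b, c, g}  B4 = {b, d, g}  B5 = {b, e, g}
Tree: B1–B2, B2–B3, B2–B4, B2–B5
Each bag holds 3 vertices, so the decomposition has width 2, which upper-bounds the treewidth. On the other hand G contains the 3-clique {b, d, g}. A clique must lie in a single bag of any decomposition, so no decomposition can have width below 2. Therefore the treewidth is 2.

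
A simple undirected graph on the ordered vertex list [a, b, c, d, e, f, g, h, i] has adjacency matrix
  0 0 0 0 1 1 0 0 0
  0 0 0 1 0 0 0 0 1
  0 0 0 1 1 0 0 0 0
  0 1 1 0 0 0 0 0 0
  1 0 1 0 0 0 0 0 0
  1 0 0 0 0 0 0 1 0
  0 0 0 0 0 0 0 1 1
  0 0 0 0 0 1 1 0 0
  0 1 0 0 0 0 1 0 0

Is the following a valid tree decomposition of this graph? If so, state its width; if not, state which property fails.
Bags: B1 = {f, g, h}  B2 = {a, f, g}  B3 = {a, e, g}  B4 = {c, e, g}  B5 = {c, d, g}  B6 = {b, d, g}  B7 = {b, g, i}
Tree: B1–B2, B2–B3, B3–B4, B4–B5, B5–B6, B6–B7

Yes; width 2.

Vertex coverage: the bags together contain {a, b, c, d, e, f, g, h, i}, the full vertex set. Edge coverage: each edge of G has both endpoints in at least one bag. Running intersection: for every vertex, the bags containing it form a connected subtree. All three properties hold, so this is a valid tree decomposition of width max|bag| − 1 = 2, and hence tw(G) ≤ 2.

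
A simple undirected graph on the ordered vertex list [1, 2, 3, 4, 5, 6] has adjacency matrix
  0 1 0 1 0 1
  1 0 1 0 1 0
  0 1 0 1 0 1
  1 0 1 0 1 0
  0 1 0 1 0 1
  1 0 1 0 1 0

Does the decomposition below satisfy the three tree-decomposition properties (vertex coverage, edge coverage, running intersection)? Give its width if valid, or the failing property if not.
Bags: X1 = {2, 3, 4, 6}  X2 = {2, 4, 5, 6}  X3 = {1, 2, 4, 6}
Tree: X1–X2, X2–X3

Yes; width 3.

Vertex coverage: the bags together contain {1, 2, 3, 4, 5, 6}, the full vertex set. Edge coverage: each edge of G has both endpoints in at least one bag. Running intersection: for every vertex, the bags containing it form a connected subtree. All three properties hold, so this is a valid tree decomposition of width max|bag| − 1 = 3, and hence tw(G) ≤ 3.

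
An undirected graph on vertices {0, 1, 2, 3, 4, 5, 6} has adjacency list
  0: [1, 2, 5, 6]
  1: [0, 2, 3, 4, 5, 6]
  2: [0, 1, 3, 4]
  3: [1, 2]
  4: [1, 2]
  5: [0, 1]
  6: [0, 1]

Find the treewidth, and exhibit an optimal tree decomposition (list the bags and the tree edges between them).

Each bag holds 3 vertices, so the decomposition has width 2, which upper-bounds the treewidth. For the lower bound, the 3 vertices {0, 1, 2} are pairwise adjacent, and any tree decomposition puts a clique entirely inside one bag — forcing width ≥ 2. Therefore the treewidth is 2.

Treewidth 2.
One such decomposition:
Bags: B1 = {0, 1, 2}  B2 = {0, 1, 5}  B3 = {0, 1, 6}  B4 = {1, 2, 3}  B5 = {1, 2, 4}
Tree: B1–B2, B2–B3, B1–B4, B1–B5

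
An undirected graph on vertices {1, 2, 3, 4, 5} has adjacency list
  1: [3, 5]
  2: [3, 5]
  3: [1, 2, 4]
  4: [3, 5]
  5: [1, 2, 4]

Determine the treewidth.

2

A width-2 tree decomposition is:
Bags: B1 = {2, 3, 5}  B2 = {3, 4, 5}  B3 = {1, 3, 5}
Tree: B1–B2, B2–B3
Every bag has size at most 3, so the width is 3 − 1 = 2 and tw(G) ≤ 2. Since 2–5–4–3–2 is a cycle in G, G is not acyclic. Forests are exactly the graphs of treewidth ≤ 1, so tw(G) ≥ 2. Combining the bounds, tw(G) = 2.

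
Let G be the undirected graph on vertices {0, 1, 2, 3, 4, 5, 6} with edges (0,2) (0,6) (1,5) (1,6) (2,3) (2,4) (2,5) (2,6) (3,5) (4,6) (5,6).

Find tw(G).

A width-2 tree decomposition is:
Bags: B1 = {0, 2, 6}  B2 = {2, 5, 6}  B3 = {2, 4, 6}  B4 = {2, 3, 5}  B5 = {1, 5, 6}
Tree: B1–B2, B2–B3, B2–B4, B2–B5
Each bag holds 3 vertices, so the decomposition has width 2, which upper-bounds the treewidth. For the lower bound, the 3 vertices {1, 5, 6} are pairwise adjacent, and any tree decomposition puts a clique entirely inside one bag — forcing width ≥ 2. Therefore the treewidth is 2.

2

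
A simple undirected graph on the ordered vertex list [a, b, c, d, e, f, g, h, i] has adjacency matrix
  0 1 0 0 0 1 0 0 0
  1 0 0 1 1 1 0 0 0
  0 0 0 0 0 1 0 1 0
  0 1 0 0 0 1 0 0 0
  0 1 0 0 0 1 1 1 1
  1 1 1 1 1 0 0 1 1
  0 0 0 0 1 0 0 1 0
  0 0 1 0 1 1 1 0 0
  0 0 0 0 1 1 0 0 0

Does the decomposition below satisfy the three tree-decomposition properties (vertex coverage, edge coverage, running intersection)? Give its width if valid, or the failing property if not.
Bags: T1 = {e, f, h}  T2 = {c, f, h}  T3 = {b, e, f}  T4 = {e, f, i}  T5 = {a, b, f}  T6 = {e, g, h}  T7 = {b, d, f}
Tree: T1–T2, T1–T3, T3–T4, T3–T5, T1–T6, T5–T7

Vertex coverage: the bags together contain {a, b, c, d, e, f, g, h, i}, the full vertex set. Edge coverage: each edge of G has both endpoints in at least one bag. Running intersection: for every vertex, the bags containing it form a connected subtree. All three properties hold, so this is a valid tree decomposition of width max|bag| − 1 = 2, and hence tw(G) ≤ 2.

Yes; width 2.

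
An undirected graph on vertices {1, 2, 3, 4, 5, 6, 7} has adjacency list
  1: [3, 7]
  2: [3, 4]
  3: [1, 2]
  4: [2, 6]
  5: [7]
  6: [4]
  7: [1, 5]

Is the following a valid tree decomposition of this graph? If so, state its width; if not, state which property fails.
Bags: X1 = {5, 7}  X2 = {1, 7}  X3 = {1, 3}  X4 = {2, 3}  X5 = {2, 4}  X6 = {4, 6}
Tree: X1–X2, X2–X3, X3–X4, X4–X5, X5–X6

Yes; width 1.

Every vertex of G appears in some bag (union = {1, 2, 3, 4, 5, 6, 7}); every edge is covered by a bag; and for each vertex v the set of bags containing v is connected in the bag tree. The decomposition is therefore valid. The largest bag has 2 vertices, so the width is 1.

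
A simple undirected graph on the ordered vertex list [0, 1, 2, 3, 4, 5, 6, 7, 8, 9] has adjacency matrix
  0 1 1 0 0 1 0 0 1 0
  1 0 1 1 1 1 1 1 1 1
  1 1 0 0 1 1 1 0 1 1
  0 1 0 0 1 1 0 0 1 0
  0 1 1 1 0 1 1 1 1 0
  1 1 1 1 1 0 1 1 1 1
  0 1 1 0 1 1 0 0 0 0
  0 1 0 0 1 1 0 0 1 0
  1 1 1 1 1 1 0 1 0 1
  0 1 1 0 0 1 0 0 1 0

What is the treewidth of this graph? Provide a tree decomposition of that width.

Treewidth 4.
One optimal decomposition is:
Bags: B1 = {1, 4, 5, 7, 8}  B2 = {1, 2, 4, 5, 8}  B3 = {1, 2, 5, 8, 9}  B4 = {1, 3, 4, 5, 8}  B5 = {0, 1, 2, 5, 8}  B6 = {1, 2, 4, 5, 6}
Tree: B1–B2, B2–B3, B1–B4, B3–B5, B2–B6

The largest bag has 5 vertices, giving width 4; this decomposition certifies tw(G) ≤ 4. For the lower bound, the 5 vertices {0, 1, 2, 5, 8} are pairwise adjacent, and any tree decomposition puts a clique entirely inside one bag — forcing width ≥ 4. The upper and lower bounds meet at 4, so that is the treewidth.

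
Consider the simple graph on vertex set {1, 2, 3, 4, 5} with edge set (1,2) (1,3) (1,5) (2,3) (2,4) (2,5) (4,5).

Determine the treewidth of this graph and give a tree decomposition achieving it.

Treewidth 2.
Bags: B1 = {1, 2, 5}  B2 = {2, 4, 5}  B3 = {1, 2, 3}
Tree: B1–B2, B1–B3

Every bag has size at most 3, so the width is 3 − 1 = 2 and tw(G) ≤ 2. Conversely, {1, 2, 3} is a clique of size 3, and the vertices of any clique must share a bag in every tree decomposition; so some bag has ≥ 3 vertices and tw(G) ≥ 2. Combining the bounds, tw(G) = 2.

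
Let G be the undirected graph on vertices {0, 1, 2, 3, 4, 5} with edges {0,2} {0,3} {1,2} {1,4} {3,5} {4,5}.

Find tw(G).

A width-2 tree decomposition is:
Bags: B1 = {0, 3, 5}  B2 = {0, 2, 5}  B3 = {1, 2, 5}  B4 = {1, 4, 5}
Tree: B1–B2, B2–B3, B3–B4
Each bag holds 3 vertices, so the decomposition has width 2, which upper-bounds the treewidth. Since 5–3–0–2–1–4–5 is a cycle in G, G is not acyclic. Forests are exactly the graphs of treewidth ≤ 1, so tw(G) ≥ 2. Combining the bounds, tw(G) = 2.

2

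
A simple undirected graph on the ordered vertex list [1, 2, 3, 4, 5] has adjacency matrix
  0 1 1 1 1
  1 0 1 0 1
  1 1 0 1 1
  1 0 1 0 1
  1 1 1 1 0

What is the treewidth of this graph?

A width-3 tree decomposition is:
Bags: B1 = {1, 3, 4, 5}  B2 = {1, 2, 3, 5}
Tree: B1–B2
Every bag has size at most 4, so the width is 4 − 1 = 3 and tw(G) ≤ 3. On the other hand G contains the 4-clique {1, 2, 3, 5}. A clique must lie in a single bag of any decomposition, so no decomposition can have width below 3. Hence tw(G) = 3 exactly.

3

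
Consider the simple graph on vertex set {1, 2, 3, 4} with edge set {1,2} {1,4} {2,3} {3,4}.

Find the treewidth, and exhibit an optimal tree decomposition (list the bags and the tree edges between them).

The largest bag has 3 vertices, giving width 2; this decomposition certifies tw(G) ≤ 2. Since 4–3–2–1–4 is a cycle in G, G is not acyclic. Forests are exactly the graphs of treewidth ≤ 1, so tw(G) ≥ 2. The upper and lower bounds meet at 2, so that is the treewidth.

Treewidth 2.
One such decomposition:
Bags: B1 = {2, 3, 4}  B2 = {1, 2, 4}
Tree: B1–B2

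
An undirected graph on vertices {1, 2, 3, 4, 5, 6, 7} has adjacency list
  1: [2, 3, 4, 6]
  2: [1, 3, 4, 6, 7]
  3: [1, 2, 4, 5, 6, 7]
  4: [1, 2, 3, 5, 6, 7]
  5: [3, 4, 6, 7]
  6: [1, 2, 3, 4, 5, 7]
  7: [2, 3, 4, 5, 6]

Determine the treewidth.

4

A width-4 tree decomposition is:
Bags: B1 = {3, 4, 5, 6, 7}  B2 = {2, 3, 4, 6, 7}  B3 = {1, 2, 3, 4, 6}
Tree: B1–B2, B2–B3
The largest bag has 5 vertices, giving width 4; this decomposition certifies tw(G) ≤ 4. On the other hand G contains the 5-clique {1, 2, 3, 4, 6}. A clique must lie in a single bag of any decomposition, so no decomposition can have width below 4. Combining the bounds, tw(G) = 4.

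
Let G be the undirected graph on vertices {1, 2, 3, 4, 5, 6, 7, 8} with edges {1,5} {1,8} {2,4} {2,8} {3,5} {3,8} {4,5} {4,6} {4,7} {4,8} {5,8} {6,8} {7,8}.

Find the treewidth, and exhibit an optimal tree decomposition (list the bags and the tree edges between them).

The largest bag has 3 vertices, giving width 2; this decomposition certifies tw(G) ≤ 2. Conversely, {1, 5, 8} is a clique of size 3, and the vertices of any clique must share a bag in every tree decomposition; so some bag has ≥ 3 vertices and tw(G) ≥ 2. Hence tw(G) = 2 exactly.

Treewidth 2.
Bags: B1 = {2, 4, 8}  B2 = {4, 6, 8}  B3 = {4, 5, 8}  B4 = {4, 7, 8}  B5 = {3, 5, 8}  B6 = {1, 5, 8}
Tree: B1–B2, B1–B3, B3–B4, B3–B5, B5–B6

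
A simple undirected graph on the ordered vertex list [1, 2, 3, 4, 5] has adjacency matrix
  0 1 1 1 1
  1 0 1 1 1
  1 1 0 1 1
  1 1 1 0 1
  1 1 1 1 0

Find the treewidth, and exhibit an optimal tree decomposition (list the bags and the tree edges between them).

Treewidth 4.
One such decomposition:
Bags: B1 = {1, 2, 3, 4, 5}
Tree: (single bag)

A single bag containing all 5 vertices is trivially a valid decomposition of width 4. Conversely, {1, 2, 3, 4, 5} is a clique of size 5, and the vertices of any clique must share a bag in every tree decomposition; so some bag has ≥ 5 vertices and tw(G) ≥ 4. Combining the bounds, tw(G) = 4.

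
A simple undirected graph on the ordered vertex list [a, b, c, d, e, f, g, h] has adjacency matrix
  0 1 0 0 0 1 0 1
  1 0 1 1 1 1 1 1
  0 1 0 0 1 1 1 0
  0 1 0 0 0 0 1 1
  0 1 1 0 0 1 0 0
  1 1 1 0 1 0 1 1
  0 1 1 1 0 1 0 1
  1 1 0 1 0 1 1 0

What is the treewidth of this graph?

A width-3 tree decomposition is:
Bags: B1 = {b, c, e, f}  B2 = {b, c, f, g}  B3 = {b, f, g, h}  B4 = {b, d, g, h}  B5 = {a, b, f, h}
Tree: B1–B2, B2–B3, B3–B4, B3–B5
Every bag has size at most 4, so the width is 4 − 1 = 3 and tw(G) ≤ 3. On the other hand G contains the 4-clique {b, d, g, h}. A clique must lie in a single bag of any decomposition, so no decomposition can have width below 3. Therefore the treewidth is 3.

3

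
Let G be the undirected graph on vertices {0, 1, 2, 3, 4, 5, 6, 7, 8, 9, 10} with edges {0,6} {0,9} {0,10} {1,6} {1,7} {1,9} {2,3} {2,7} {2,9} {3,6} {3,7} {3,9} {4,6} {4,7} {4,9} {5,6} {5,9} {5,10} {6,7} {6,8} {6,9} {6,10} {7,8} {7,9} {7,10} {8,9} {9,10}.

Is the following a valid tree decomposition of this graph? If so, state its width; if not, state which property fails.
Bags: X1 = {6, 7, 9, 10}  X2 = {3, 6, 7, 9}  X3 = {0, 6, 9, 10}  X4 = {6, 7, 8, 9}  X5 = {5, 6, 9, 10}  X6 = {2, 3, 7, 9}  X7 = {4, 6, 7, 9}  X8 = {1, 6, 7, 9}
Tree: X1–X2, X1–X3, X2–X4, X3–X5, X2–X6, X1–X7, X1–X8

Yes; width 3.

Vertex coverage: the bags together contain {0, 1, 2, 3, 4, 5, 6, 7, 8, 9, 10}, the full vertex set. Edge coverage: each edge of G has both endpoints in at least one bag. Running intersection: for every vertex, the bags containing it form a connected subtree. All three properties hold, so this is a valid tree decomposition of width max|bag| − 1 = 3, and hence tw(G) ≤ 3.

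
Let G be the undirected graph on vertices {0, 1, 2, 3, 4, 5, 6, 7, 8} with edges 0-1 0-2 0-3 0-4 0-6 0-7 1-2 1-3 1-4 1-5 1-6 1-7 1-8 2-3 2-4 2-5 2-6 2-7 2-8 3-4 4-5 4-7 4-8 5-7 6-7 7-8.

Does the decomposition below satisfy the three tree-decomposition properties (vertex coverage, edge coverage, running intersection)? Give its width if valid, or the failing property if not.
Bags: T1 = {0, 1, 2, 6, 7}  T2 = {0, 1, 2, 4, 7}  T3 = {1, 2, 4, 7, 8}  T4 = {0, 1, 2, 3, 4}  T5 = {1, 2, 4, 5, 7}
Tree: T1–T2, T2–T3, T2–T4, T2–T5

Checking the three conditions: (i) the bags cover all of {0, 1, 2, 3, 4, 5, 6, 7, 8}; (ii) for each edge, some bag contains both endpoints; (iii) the bags containing any fixed vertex form a subtree. All hold, so the decomposition is valid with width 5 − 1 = 4.

Yes; width 4.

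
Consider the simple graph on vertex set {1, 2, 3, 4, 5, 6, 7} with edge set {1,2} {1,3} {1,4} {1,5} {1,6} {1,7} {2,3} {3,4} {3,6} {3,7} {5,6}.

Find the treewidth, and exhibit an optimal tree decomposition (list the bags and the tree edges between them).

Treewidth 2.
One optimal decomposition is:
Bags: B1 = {1, 5, 6}  B2 = {1, 3, 6}  B3 = {1, 3, 7}  B4 = {1, 2, 3}  B5 = {1, 3, 4}
Tree: B1–B2, B2–B3, B2–B4, B2–B5

The largest bag has 3 vertices, giving width 2; this decomposition certifies tw(G) ≤ 2. Conversely, {1, 2, 3} is a clique of size 3, and the vertices of any clique must share a bag in every tree decomposition; so some bag has ≥ 3 vertices and tw(G) ≥ 2. Hence tw(G) = 2 exactly.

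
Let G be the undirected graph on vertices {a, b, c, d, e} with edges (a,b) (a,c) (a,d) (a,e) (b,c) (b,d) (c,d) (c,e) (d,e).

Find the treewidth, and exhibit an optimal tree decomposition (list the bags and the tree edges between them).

Treewidth 3.
One such decomposition:
Bags: B1 = {a, c, d, e}  B2 = {a, b, c, d}
Tree: B1–B2

Every bag has size at most 4, so the width is 4 − 1 = 3 and tw(G) ≤ 3. Conversely, {a, c, d, e} is a clique of size 4, and the vertices of any clique must share a bag in every tree decomposition; so some bag has ≥ 4 vertices and tw(G) ≥ 3. The upper and lower bounds meet at 3, so that is the treewidth.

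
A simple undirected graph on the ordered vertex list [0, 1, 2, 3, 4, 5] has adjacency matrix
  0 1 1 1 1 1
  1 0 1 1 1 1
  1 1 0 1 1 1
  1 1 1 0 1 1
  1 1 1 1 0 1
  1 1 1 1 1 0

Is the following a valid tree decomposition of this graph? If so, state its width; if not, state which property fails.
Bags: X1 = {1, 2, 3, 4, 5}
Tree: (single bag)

A tree decomposition must satisfy three properties: every vertex lies in some bag; for every edge, both endpoints lie together in some bag; and for every vertex, the bags containing it form a connected subtree. Here vertex 0 appears in no bag, so the decomposition is invalid.

No — vertex 0 appears in no bag.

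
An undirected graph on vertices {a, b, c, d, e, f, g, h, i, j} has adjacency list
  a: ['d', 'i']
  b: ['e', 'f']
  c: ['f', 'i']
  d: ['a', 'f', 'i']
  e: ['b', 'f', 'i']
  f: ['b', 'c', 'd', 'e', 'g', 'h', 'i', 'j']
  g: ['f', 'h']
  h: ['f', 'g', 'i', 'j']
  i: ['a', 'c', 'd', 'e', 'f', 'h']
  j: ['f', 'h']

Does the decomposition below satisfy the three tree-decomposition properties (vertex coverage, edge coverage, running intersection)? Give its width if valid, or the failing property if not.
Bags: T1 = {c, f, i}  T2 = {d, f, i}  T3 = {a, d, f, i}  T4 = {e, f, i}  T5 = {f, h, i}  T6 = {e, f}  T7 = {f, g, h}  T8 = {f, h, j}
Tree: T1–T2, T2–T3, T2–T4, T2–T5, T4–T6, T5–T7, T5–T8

No — vertex b appears in no bag.

A tree decomposition must satisfy three properties: every vertex lies in some bag; for every edge, both endpoints lie together in some bag; and for every vertex, the bags containing it form a connected subtree. Here vertex b appears in no bag, so the decomposition is invalid.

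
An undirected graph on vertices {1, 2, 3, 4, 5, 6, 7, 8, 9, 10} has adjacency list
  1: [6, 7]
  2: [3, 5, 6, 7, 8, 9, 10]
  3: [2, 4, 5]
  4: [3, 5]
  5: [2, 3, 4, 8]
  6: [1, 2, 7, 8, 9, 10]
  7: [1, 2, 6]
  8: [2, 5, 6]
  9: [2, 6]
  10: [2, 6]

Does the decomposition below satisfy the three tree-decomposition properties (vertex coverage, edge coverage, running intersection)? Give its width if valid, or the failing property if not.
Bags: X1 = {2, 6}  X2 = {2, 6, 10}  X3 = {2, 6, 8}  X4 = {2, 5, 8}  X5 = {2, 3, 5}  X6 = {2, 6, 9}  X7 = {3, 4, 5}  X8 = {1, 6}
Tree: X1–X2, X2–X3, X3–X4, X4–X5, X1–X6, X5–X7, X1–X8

A tree decomposition must satisfy three properties: every vertex lies in some bag; for every edge, both endpoints lie together in some bag; and for every vertex, the bags containing it form a connected subtree. Here vertex 7 appears in no bag, so the decomposition is invalid.

No — vertex 7 appears in no bag.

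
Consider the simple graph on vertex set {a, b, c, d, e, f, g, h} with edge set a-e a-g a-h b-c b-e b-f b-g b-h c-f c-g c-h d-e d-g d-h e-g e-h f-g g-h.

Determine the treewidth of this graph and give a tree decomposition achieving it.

The largest bag has 4 vertices, giving width 3; this decomposition certifies tw(G) ≤ 3. On the other hand G contains the 4-clique {d, e, g, h}. A clique must lie in a single bag of any decomposition, so no decomposition can have width below 3. Therefore the treewidth is 3.

Treewidth 3.
Bags: B1 = {a, e, g, h}  B2 = {b, e, g, h}  B3 = {b, c, g, h}  B4 = {d, e, g, h}  B5 = {b, c, f, g}
Tree: B1–B2, B2–B3, B2–B4, B3–B5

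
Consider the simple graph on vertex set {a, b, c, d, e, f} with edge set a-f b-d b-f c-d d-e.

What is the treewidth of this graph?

1

A width-1 tree decomposition is:
Bags: B1 = {c, d}  B2 = {b, d}  B3 = {d, e}  B4 = {b, f}  B5 = {a, f}
Tree: B1–B2, B1–B3, B2–B4, B4–B5
Every bag has size at most 2, so the width is 2 − 1 = 1 and tw(G) ≤ 1. G has an edge, so its treewidth is at least 1. Therefore the treewidth is 1.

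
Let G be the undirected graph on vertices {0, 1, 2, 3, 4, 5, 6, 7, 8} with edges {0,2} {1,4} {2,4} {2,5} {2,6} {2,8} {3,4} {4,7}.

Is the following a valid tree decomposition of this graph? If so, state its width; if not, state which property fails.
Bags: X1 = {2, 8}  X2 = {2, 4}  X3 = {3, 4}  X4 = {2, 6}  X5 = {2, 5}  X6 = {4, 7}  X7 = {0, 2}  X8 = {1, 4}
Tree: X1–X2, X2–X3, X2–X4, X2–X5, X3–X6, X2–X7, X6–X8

Every vertex of G appears in some bag (union = {0, 1, 2, 3, 4, 5, 6, 7, 8}); every edge is covered by a bag; and for each vertex v the set of bags containing v is connected in the bag tree. The decomposition is therefore valid. The largest bag has 2 vertices, so the width is 1.

Yes; width 1.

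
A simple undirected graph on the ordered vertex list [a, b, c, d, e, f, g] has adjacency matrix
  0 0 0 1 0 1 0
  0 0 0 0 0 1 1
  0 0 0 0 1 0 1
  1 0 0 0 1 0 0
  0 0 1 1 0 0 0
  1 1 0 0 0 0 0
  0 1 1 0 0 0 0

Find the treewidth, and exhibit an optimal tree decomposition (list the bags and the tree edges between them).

Treewidth 2.
One such decomposition:
Bags: B1 = {a, d, e}  B2 = {a, c, e}  B3 = {a, c, g}  B4 = {a, b, g}  B5 = {a, b, f}
Tree: B1–B2, B2–B3, B3–B4, B4–B5

The largest bag has 3 vertices, giving width 2; this decomposition certifies tw(G) ≤ 2. Since a–d–e–c–g–b–f–a is a cycle in G, G is not acyclic. Forests are exactly the graphs of treewidth ≤ 1, so tw(G) ≥ 2. Combining the bounds, tw(G) = 2.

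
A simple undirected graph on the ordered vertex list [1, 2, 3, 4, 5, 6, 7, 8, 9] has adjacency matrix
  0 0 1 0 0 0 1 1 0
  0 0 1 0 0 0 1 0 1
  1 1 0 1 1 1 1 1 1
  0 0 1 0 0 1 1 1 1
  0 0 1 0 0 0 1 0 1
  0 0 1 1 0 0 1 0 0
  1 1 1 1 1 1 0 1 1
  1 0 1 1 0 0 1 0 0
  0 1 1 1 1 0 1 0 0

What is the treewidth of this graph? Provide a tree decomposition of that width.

Treewidth 3.
One such decomposition:
Bags: B1 = {3, 4, 7, 9}  B2 = {3, 4, 7, 8}  B3 = {2, 3, 7, 9}  B4 = {1, 3, 7, 8}  B5 = {3, 4, 6, 7}  B6 = {3, 5, 7, 9}
Tree: B1–B2, B1–B3, B2–B4, B1–B5, B1–B6

Each bag holds 4 vertices, so the decomposition has width 3, which upper-bounds the treewidth. Conversely, {1, 3, 7, 8} is a clique of size 4, and the vertices of any clique must share a bag in every tree decomposition; so some bag has ≥ 4 vertices and tw(G) ≥ 3. Therefore the treewidth is 3.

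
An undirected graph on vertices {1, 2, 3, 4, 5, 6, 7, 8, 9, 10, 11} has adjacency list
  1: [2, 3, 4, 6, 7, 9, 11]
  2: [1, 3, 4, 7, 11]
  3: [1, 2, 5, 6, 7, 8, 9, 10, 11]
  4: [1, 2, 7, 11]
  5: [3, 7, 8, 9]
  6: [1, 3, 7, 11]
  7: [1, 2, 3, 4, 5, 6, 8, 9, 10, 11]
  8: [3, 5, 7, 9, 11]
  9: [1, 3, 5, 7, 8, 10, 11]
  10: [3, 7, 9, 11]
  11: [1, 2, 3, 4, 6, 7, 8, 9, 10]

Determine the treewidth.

A width-4 tree decomposition is:
Bags: B1 = {1, 3, 7, 9, 11}  B2 = {1, 2, 3, 7, 11}  B3 = {3, 7, 9, 10, 11}  B4 = {3, 7, 8, 9, 11}  B5 = {3, 5, 7, 8, 9}  B6 = {1, 3, 6, 7, 11}  B7 = {1, 2, 4, 7, 11}
Tree: B1–B2, B1–B3, B1–B4, B4–B5, B1–B6, B2–B7
Every bag has size at most 5, so the width is 5 − 1 = 4 and tw(G) ≤ 4. On the other hand G contains the 5-clique {3, 7, 8, 9, 11}. A clique must lie in a single bag of any decomposition, so no decomposition can have width below 4. The upper and lower bounds meet at 4, so that is the treewidth.

4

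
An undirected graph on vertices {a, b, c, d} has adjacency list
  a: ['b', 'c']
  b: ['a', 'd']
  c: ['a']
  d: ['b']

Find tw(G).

A width-1 tree decomposition is:
Bags: B1 = {a, c}  B2 = {a, b}  B3 = {b, d}
Tree: B1–B2, B2–B3
Every bag has size at most 2, so the width is 2 − 1 = 1 and tw(G) ≤ 1. G has an edge, so its treewidth is at least 1. Combining the bounds, tw(G) = 1.

1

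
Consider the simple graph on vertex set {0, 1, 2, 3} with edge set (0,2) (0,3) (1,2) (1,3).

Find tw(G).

2

A width-2 tree decomposition is:
Bags: B1 = {1, 2, 3}  B2 = {0, 2, 3}
Tree: B1–B2
The largest bag has 3 vertices, giving width 2; this decomposition certifies tw(G) ≤ 2. Since 3–1–2–0–3 is a cycle in G, G is not acyclic. Forests are exactly the graphs of treewidth ≤ 1, so tw(G) ≥ 2. Therefore the treewidth is 2.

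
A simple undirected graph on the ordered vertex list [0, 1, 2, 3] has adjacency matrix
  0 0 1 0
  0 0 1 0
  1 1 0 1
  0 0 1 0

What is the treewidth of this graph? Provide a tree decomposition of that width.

Every bag has size at most 2, so the width is 2 − 1 = 1 and tw(G) ≤ 1. Any graph with an edge has treewidth ≥ 1, and G has the edge 2–0. Therefore the treewidth is 1.

Treewidth 1.
One optimal decomposition is:
Bags: B1 = {0, 2}  B2 = {2, 3}  B3 = {1, 2}
Tree: B1–B2, B1–B3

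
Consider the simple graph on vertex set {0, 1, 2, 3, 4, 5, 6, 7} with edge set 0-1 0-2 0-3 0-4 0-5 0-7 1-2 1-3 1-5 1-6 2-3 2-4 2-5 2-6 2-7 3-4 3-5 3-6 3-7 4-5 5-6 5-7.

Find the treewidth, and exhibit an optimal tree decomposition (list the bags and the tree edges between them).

The largest bag has 5 vertices, giving width 4; this decomposition certifies tw(G) ≤ 4. On the other hand G contains the 5-clique {0, 1, 2, 3, 5}. A clique must lie in a single bag of any decomposition, so no decomposition can have width below 4. Hence tw(G) = 4 exactly.

Treewidth 4.
One optimal decomposition is:
Bags: B1 = {0, 2, 3, 5, 7}  B2 = {0, 1, 2, 3, 5}  B3 = {0, 2, 3, 4, 5}  B4 = {1, 2, 3, 5, 6}
Tree: B1–B2, B2–B3, B2–B4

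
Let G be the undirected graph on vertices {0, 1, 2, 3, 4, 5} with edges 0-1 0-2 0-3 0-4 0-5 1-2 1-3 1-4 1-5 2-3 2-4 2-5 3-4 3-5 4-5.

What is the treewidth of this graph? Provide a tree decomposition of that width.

Treewidth 5.
Bags: B1 = {0, 1, 2, 3, 4, 5}
Tree: (single bag)

With just one bag of size 6, the width is 6 − 1 = 5, so tw(G) ≤ 5. For the lower bound, the 6 vertices {0, 1, 2, 3, 4, 5} are pairwise adjacent, and any tree decomposition puts a clique entirely inside one bag — forcing width ≥ 5. The upper and lower bounds meet at 5, so that is the treewidth.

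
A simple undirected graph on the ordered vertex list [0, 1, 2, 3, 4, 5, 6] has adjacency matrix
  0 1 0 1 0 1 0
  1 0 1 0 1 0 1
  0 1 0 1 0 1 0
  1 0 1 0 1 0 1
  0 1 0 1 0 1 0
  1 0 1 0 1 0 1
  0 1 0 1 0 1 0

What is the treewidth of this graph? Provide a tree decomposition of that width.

Each bag holds 4 vertices, so the decomposition has width 3, which upper-bounds the treewidth. For the lower bound: the 4 vertex sets {1,6}, {2,5}, {3}, {0} are disjoint, each induces a connected subgraph, and every pair is joined by at least one edge of G. Contracting each set to a single vertex therefore yields K_{4} as a minor, and since treewidth is minor-monotone, tw(G) ≥ tw(K_{4}) = 3. Hence tw(G) = 3 exactly.

Treewidth 3.
One such decomposition:
Bags: B1 = {1, 3, 5, 6}  B2 = {1, 2, 3, 5}  B3 = {0, 1, 3, 5}  B4 = {1, 3, 4, 5}
Tree: B1–B2, B2–B3, B3–B4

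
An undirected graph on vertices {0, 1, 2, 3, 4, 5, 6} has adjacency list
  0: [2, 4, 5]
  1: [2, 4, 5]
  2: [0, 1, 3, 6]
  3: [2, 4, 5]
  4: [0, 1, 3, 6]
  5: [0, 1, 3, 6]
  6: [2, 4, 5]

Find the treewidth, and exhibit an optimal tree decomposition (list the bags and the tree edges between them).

The largest bag has 4 vertices, giving width 3; this decomposition certifies tw(G) ≤ 3. For the lower bound: the 4 vertex sets {0,5}, {1,2}, {4}, {3} are disjoint, each induces a connected subgraph, and every pair is joined by at least one edge of G. Contracting each set to a single vertex therefore yields K_{4} as a minor, and since treewidth is minor-monotone, tw(G) ≥ tw(K_{4}) = 3. Combining the bounds, tw(G) = 3.

Treewidth 3.
One such decomposition:
Bags: B1 = {0, 2, 4, 5}  B2 = {1, 2, 4, 5}  B3 = {2, 3, 4, 5}  B4 = {2, 4, 5, 6}
Tree: B1–B2, B2–B3, B3–B4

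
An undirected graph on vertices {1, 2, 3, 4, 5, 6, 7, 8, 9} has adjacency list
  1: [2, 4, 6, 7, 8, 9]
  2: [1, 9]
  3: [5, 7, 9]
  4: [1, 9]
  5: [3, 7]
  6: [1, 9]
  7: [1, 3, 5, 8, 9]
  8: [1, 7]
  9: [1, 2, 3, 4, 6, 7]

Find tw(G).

2

A width-2 tree decomposition is:
Bags: B1 = {1, 7, 8}  B2 = {1, 7, 9}  B3 = {1, 2, 9}  B4 = {3, 7, 9}  B5 = {3, 5, 7}  B6 = {1, 6, 9}  B7 = {1, 4, 9}
Tree: B1–B2, B2–B3, B2–B4, B4–B5, B3–B6, B6–B7
Every bag has size at most 3, so the width is 3 − 1 = 2 and tw(G) ≤ 2. For the lower bound, the 3 vertices {1, 7, 8} are pairwise adjacent, and any tree decomposition puts a clique entirely inside one bag — forcing width ≥ 2. Combining the bounds, tw(G) = 2.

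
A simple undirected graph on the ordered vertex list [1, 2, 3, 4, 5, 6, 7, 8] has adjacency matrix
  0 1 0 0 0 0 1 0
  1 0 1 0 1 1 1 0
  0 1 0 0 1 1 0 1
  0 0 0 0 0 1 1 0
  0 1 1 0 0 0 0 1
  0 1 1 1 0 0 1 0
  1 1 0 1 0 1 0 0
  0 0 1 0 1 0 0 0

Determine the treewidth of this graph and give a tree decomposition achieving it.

Every bag has size at most 3, so the width is 3 − 1 = 2 and tw(G) ≤ 2. On the other hand G contains the 3-clique {3, 5, 8}. A clique must lie in a single bag of any decomposition, so no decomposition can have width below 2. The upper and lower bounds meet at 2, so that is the treewidth.

Treewidth 2.
One optimal decomposition is:
Bags: B1 = {2, 6, 7}  B2 = {2, 3, 6}  B3 = {1, 2, 7}  B4 = {2, 3, 5}  B5 = {4, 6, 7}  B6 = {3, 5, 8}
Tree: B1–B2, B1–B3, B2–B4, B1–B5, B4–B6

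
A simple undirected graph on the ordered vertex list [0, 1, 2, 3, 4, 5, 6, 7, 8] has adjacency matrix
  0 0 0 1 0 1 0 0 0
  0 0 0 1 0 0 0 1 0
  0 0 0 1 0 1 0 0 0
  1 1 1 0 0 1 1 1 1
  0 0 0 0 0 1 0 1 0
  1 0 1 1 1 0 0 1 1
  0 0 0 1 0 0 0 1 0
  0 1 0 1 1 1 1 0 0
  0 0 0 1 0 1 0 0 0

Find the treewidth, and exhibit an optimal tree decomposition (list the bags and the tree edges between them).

Treewidth 2.
One such decomposition:
Bags: B1 = {3, 5, 7}  B2 = {2, 3, 5}  B3 = {0, 3, 5}  B4 = {3, 6, 7}  B5 = {3, 5, 8}  B6 = {1, 3, 7}  B7 = {4, 5, 7}
Tree: B1–B2, B1–B3, B1–B4, B2–B5, B4–B6, B1–B7

The largest bag has 3 vertices, giving width 2; this decomposition certifies tw(G) ≤ 2. On the other hand G contains the 3-clique {1, 3, 7}. A clique must lie in a single bag of any decomposition, so no decomposition can have width below 2. The upper and lower bounds meet at 2, so that is the treewidth.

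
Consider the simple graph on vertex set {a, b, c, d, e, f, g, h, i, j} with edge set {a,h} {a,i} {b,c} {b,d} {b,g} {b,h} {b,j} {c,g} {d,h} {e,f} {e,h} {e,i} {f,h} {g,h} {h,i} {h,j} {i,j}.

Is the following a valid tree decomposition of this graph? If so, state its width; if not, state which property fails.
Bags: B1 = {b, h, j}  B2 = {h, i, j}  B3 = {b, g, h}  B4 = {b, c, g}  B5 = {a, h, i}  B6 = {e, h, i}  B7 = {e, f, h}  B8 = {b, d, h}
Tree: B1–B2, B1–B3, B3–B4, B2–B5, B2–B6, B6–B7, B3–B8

Yes; width 2.

Every vertex of G appears in some bag (union = {a, b, c, d, e, f, g, h, i, j}); every edge is covered by a bag; and for each vertex v the set of bags containing v is connected in the bag tree. The decomposition is therefore valid. The largest bag has 3 vertices, so the width is 2.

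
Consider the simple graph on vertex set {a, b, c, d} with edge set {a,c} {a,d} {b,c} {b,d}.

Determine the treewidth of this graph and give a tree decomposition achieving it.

Each bag holds 3 vertices, so the decomposition has width 2, which upper-bounds the treewidth. The edges b–c–a–d–b form a cycle, so G is not a tree and its treewidth is at least 2. Combining the bounds, tw(G) = 2.

Treewidth 2.
Bags: B1 = {a, b, c}  B2 = {a, b, d}
Tree: B1–B2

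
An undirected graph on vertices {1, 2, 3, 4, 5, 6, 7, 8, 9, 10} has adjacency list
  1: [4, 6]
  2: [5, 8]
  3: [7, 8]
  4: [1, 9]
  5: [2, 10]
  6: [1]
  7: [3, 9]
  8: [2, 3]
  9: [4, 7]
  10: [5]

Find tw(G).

1

A width-1 tree decomposition is:
Bags: B1 = {1, 6}  B2 = {1, 4}  B3 = {4, 9}  B4 = {7, 9}  B5 = {3, 7}  B6 = {3, 8}  B7 = {2, 8}  B8 = {2, 5}  B9 = {5, 10}
Tree: B1–B2, B2–B3, B3–B4, B4–B5, B5–B6, B6–B7, B7–B8, B8–B9
Each bag holds 2 vertices, so the decomposition has width 1, which upper-bounds the treewidth. Any graph with an edge has treewidth ≥ 1, and G has the edge 6–1. The upper and lower bounds meet at 1, so that is the treewidth.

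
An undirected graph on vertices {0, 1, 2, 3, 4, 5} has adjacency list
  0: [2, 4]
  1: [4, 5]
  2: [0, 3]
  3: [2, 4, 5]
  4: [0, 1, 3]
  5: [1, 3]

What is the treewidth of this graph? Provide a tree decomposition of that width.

Every bag has size at most 3, so the width is 3 − 1 = 2 and tw(G) ≤ 2. For the lower bound, G contains the cycle 0–2–3–4–0, so G is not a forest; only forests have treewidth ≤ 1, hence tw(G) ≥ 2. Therefore the treewidth is 2.

Treewidth 2.
Bags: B1 = {0, 2, 4}  B2 = {2, 3, 4}  B3 = {1, 3, 4}  B4 = {1, 3, 5}
Tree: B1–B2, B2–B3, B3–B4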